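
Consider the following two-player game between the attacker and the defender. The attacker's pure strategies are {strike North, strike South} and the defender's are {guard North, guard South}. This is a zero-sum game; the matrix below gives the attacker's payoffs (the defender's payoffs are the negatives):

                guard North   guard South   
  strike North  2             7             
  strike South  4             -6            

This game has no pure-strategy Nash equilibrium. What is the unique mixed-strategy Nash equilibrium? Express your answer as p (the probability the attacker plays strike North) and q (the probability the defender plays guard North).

p = 2/3, q = 13/15

The attacker's mix must leave the defender indifferent between guard North and guard South.
  the defender's payoff to guard North: p·(-2) + (1−p)·(-4) = 2p - 4
  the defender's payoff to guard South: p·(-7) + (1−p)·6 = -13p + 6
  2p - 4 = -13p + 6  ⇒  15p = 10  ⇒  p = 2/3.
In a mixed equilibrium the attacker is indifferent between strike North and strike South; this condition fixes q.
  the attacker's payoff to strike North: q·2 + (1−q)·7 = -5q + 7
  the attacker's payoff to strike South: q·4 + (1−q)·(-6) = 10q - 6
  -5q + 7 = 10q - 6  ⇒  -15q = -13  ⇒  q = 13/15.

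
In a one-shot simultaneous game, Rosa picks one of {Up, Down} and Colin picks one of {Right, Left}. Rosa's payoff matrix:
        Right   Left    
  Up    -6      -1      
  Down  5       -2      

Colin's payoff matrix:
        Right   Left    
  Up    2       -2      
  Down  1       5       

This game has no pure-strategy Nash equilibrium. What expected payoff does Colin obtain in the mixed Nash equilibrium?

For Colin to be willing to mix, Colin must be indifferent between Right and Left, which pins down Rosa's mix.
  Colin's payoff from Right: p·2 + (1−p)·1 = p + 1
  Colin's payoff from Left: p·(-2) + (1−p)·5 = -7p + 5
  p + 1 = -7p + 5  ⇒  8p = 4  ⇒  p = 1/2.
At equilibrium Colin is indifferent across columns, so Colin's payoff equals the payoff from Right: (1/2)·2 + (1/2)·1 = 3/2.

3/2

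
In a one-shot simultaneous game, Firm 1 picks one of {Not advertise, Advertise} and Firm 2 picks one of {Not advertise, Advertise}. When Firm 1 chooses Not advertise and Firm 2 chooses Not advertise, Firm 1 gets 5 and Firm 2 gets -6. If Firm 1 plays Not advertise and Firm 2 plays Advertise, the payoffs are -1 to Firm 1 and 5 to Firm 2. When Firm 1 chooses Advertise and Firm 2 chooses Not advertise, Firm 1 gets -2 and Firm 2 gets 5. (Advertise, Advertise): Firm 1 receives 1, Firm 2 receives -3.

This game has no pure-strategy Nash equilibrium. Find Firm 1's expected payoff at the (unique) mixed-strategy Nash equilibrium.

1/3

For Firm 1 to be willing to mix, Firm 1 must be indifferent between Not advertise and Advertise, which pins down Firm 2's mix.
  Firm 1's expected payoff from Not advertise: q·5 + (1−q)·(-1) = 6q - 1
  Firm 1's expected payoff from Advertise: q·(-2) + (1−q)·1 = -3q + 1
  6q - 1 = -3q + 1  ⇒  9q = 2  ⇒  q = 2/9.
At equilibrium Firm 1 is indifferent across rows, so Firm 1's payoff equals the payoff from Not advertise: (2/9)·5 + (7/9)·(-1) = 1/3.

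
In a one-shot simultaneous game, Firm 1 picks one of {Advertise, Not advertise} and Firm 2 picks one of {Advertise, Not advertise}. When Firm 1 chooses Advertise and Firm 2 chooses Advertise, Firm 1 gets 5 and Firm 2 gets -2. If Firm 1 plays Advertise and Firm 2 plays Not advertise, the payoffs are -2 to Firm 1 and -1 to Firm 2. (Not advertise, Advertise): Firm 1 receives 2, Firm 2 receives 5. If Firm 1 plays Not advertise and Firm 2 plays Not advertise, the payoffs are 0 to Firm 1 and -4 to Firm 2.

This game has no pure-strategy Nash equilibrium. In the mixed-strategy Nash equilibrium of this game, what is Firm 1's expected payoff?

4/5

Firm 1's indifference between Advertise and Not advertise determines Firm 2's mixing probability q:
  Firm 1's expected payoff from Advertise: q·5 + (1−q)·(-2) = 7q - 2
  Firm 1's expected payoff from Not advertise: q·2 + (1−q)·0 = 2q
  7q - 2 = 2q  ⇒  5q = 2  ⇒  q = 2/5.
At equilibrium Firm 1 is indifferent across rows, so Firm 1's payoff equals the payoff from Advertise: (2/5)·5 + (3/5)·(-2) = 4/5.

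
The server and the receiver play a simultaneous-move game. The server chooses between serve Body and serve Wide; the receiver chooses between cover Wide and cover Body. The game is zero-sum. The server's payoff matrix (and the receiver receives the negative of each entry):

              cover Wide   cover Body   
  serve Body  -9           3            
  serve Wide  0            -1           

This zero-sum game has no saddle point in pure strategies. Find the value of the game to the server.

The server's indifference between serve Body and serve Wide determines the receiver's mixing probability q:
  the server's payoff to serve Body: q·(-9) + (1−q)·3 = -12q + 3
  the server's payoff to serve Wide: q·0 + (1−q)·(-1) = q - 1
  -12q + 3 = q - 1  ⇒  -13q = -4  ⇒  q = 4/13.
The value is the server's expected payoff against this mix (using serve Body): (4/13)·(-9) + (9/13)·3 = -9/13.

v = -9/13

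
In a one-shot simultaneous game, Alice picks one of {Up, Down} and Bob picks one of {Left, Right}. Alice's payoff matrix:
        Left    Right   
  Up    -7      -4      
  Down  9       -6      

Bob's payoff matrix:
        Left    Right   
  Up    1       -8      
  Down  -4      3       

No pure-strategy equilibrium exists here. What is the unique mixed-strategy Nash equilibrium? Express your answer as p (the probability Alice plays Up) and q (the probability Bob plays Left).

For Bob to be willing to mix, Bob must be indifferent between Left and Right, which pins down Alice's mix.
  Bob's payoff from Left: p·1 + (1−p)·(-4) = 5p - 4
  Bob's payoff from Right: p·(-8) + (1−p)·3 = -11p + 3
  5p - 4 = -11p + 3  ⇒  16p = 7  ⇒  p = 7/16.
Alice's indifference between Up and Down determines Bob's mixing probability q:
  Alice's expected payoff from Up: q·(-7) + (1−q)·(-4) = -3q - 4
  Alice's expected payoff from Down: q·9 + (1−q)·(-6) = 15q - 6
  -3q - 4 = 15q - 6  ⇒  -18q = -2  ⇒  q = 1/9.

p = 7/16, q = 1/9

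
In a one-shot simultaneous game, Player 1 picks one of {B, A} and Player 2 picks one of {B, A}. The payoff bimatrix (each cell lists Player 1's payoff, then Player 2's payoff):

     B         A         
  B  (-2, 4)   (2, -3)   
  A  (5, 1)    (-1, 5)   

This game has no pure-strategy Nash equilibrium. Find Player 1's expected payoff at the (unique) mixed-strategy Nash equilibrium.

In a mixed equilibrium Player 1 is indifferent between B and A; this condition fixes q.
  Player 1's payoff to B: q·(-2) + (1−q)·2 = -4q + 2
  Player 1's payoff to A: q·5 + (1−q)·(-1) = 6q - 1
  -4q + 2 = 6q - 1  ⇒  -10q = -3  ⇒  q = 3/10.
At equilibrium Player 1 is indifferent across rows, so Player 1's payoff equals the payoff from B: (3/10)·(-2) + (7/10)·2 = 4/5.

4/5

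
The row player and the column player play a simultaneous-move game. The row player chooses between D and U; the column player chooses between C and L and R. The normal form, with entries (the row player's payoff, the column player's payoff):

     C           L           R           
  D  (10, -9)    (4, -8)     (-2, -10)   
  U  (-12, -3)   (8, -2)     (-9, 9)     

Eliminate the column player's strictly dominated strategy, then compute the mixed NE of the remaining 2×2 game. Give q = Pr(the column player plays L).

The column player's strategy C is strictly dominated by L: -8 > -9 and -2 > -3. Eliminate C.
The row player's indifference between D and U determines the column player's mixing probability q:
  the row player's expected payoff from D: q·4 + (1−q)·(-2) = 6q - 2
  the row player's expected payoff from U: q·8 + (1−q)·(-9) = 17q - 9
  6q - 2 = 17q - 9  ⇒  -11q = -7  ⇒  q = 7/11.

q = 7/11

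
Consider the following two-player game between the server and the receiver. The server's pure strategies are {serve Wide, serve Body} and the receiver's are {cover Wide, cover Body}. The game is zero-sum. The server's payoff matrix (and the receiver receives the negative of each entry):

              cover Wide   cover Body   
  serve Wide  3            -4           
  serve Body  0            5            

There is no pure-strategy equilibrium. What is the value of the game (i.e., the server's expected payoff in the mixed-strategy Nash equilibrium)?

v = 5/4

Set the server's expected payoff from serve Wide equal to that from serve Body:
  the server's payoff to serve Wide: q·3 + (1−q)·(-4) = 7q - 4
  the server's payoff to serve Body: q·0 + (1−q)·5 = -5q + 5
  7q - 4 = -5q + 5  ⇒  12q = 9  ⇒  q = 3/4.
The value is the server's expected payoff against this mix (using serve Wide): (3/4)·3 + (1/4)·(-4) = 5/4.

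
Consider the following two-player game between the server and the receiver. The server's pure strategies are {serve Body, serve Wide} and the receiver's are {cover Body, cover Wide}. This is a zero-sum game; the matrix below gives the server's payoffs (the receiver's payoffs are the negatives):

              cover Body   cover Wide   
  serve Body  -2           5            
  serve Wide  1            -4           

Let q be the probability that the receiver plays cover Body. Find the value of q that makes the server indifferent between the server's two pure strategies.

The receiver's mix must leave the server indifferent between serve Body and serve Wide.
  the server's payoff from serve Body: q·(-2) + (1−q)·5 = -7q + 5
  the server's payoff from serve Wide: q·1 + (1−q)·(-4) = 5q - 4
  -7q + 5 = 5q - 4  ⇒  -12q = -9  ⇒  q = 3/4.

q = 3/4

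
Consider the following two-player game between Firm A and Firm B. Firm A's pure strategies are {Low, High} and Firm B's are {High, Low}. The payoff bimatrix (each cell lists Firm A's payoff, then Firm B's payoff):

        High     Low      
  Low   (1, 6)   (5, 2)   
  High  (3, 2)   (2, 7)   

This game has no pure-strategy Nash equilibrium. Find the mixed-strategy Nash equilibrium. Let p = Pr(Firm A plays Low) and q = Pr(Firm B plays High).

Set Firm B's expected payoff from High equal to that from Low:
  Firm B's payoff from High: p·6 + (1−p)·2 = 4p + 2
  Firm B's payoff from Low: p·2 + (1−p)·7 = -5p + 7
  4p + 2 = -5p + 7  ⇒  9p = 5  ⇒  p = 5/9.
Firm B's mix must leave Firm A indifferent between Low and High.
  Firm A's payoff from Low: q·1 + (1−q)·5 = -4q + 5
  Firm A's payoff from High: q·3 + (1−q)·2 = q + 2
  -4q + 5 = q + 2  ⇒  -5q = -3  ⇒  q = 3/5.

p = 5/9, q = 3/5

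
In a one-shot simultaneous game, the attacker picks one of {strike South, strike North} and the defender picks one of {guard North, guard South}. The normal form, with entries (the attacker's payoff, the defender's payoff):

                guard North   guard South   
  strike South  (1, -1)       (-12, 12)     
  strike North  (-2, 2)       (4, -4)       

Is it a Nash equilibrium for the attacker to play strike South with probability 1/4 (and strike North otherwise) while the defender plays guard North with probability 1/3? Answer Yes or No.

No

Given the attacker's mix p = 1/4, the defender's payoff from guard North is 5/4 but from guard South is 0. The defender strictly prefers guard North, so the defender would not mix.
So the proposed profile is not a Nash equilibrium.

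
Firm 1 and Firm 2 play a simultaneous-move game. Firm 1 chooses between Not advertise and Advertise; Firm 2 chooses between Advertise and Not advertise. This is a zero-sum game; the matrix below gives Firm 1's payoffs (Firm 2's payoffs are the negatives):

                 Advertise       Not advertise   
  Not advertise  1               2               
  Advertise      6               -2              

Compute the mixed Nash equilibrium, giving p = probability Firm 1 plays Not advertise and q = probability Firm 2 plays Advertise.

p = 8/9, q = 4/9

Firm 2's indifference between Advertise and Not advertise determines Firm 1's mixing probability p:
  Firm 2's payoff to Advertise: p·(-1) + (1−p)·(-6) = 5p - 6
  Firm 2's payoff to Not advertise: p·(-2) + (1−p)·2 = -4p + 2
  5p - 6 = -4p + 2  ⇒  9p = 8  ⇒  p = 8/9.
Firm 2's mix must leave Firm 1 indifferent between Not advertise and Advertise.
  Firm 1's payoff to Not advertise: q·1 + (1−q)·2 = -q + 2
  Firm 1's payoff to Advertise: q·6 + (1−q)·(-2) = 8q - 2
  -q + 2 = 8q - 2  ⇒  -9q = -4  ⇒  q = 4/9.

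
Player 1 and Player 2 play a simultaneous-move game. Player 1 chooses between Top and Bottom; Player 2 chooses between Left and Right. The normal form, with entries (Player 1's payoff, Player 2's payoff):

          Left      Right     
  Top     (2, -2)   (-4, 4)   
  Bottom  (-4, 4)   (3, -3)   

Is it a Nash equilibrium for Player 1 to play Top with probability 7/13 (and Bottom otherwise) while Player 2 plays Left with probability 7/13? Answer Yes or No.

Check Player 2's indifference given Player 1's mix p = 7/13:
  payoff from Left = 10/13; payoff from Right = 10/13 — equal.
Check Player 1's indifference given Player 2's mix q = 7/13:
  payoff from Top = -10/13; payoff from Bottom = -10/13 — equal.
Both players are indifferent, so neither can profitably deviate.

Yes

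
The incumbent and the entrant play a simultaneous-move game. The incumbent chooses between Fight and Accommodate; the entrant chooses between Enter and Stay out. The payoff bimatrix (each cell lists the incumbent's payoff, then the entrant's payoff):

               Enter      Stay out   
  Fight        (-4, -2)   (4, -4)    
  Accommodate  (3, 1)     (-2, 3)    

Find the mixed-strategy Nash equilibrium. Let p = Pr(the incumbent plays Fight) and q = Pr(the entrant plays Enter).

p = 1/2, q = 6/13

The incumbent's mix must leave the entrant indifferent between Enter and Stay out.
  the entrant's payoff to Enter: p·(-2) + (1−p)·1 = -3p + 1
  the entrant's payoff to Stay out: p·(-4) + (1−p)·3 = -7p + 3
  -3p + 1 = -7p + 3  ⇒  4p = 2  ⇒  p = 1/2.
In a mixed equilibrium the incumbent is indifferent between Fight and Accommodate; this condition fixes q.
  the incumbent's payoff to Fight: q·(-4) + (1−q)·4 = -8q + 4
  the incumbent's payoff to Accommodate: q·3 + (1−q)·(-2) = 5q - 2
  -8q + 4 = 5q - 2  ⇒  -13q = -6  ⇒  q = 6/13.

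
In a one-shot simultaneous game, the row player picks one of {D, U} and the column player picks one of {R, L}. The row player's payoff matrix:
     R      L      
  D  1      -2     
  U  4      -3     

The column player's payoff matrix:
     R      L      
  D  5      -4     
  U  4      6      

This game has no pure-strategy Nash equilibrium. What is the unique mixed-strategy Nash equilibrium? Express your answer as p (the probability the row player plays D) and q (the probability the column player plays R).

The column player's indifference between R and L determines the row player's mixing probability p:
  the column player's payoff from R: p·5 + (1−p)·4 = p + 4
  the column player's payoff from L: p·(-4) + (1−p)·6 = -10p + 6
  p + 4 = -10p + 6  ⇒  11p = 2  ⇒  p = 2/11.
For the row player to be willing to mix, the row player must be indifferent between D and U, which pins down the column player's mix.
  the row player's expected payoff from D: q·1 + (1−q)·(-2) = 3q - 2
  the row player's expected payoff from U: q·4 + (1−q)·(-3) = 7q - 3
  3q - 2 = 7q - 3  ⇒  -4q = -1  ⇒  q = 1/4.

p = 2/11, q = 1/4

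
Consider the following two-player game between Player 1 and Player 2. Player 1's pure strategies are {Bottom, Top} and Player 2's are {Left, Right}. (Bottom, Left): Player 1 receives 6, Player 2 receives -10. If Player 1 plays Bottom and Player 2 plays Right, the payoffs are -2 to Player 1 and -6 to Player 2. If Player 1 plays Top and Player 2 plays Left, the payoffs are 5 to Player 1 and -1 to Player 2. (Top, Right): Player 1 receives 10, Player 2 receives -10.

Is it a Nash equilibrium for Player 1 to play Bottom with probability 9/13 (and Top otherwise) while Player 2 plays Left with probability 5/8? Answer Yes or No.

No

Given Player 2's mix q = 5/8, Player 1's payoff from Bottom is 3 but from Top is 55/8. Player 1 strictly prefers Top, so Player 1 would not mix.
So the proposed profile is not a Nash equilibrium.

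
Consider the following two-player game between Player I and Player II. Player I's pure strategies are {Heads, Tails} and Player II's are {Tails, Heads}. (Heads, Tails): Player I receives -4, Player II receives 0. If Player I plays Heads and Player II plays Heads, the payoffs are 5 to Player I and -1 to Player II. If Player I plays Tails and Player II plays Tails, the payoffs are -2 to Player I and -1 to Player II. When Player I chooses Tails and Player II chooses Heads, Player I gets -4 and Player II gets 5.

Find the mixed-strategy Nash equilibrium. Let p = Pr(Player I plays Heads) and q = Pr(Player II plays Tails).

p = 6/7, q = 9/11

In a mixed equilibrium Player II is indifferent between Tails and Heads; this condition fixes p.
  Player II's expected payoff from Tails: p·0 + (1−p)·(-1) = p - 1
  Player II's expected payoff from Heads: p·(-1) + (1−p)·5 = -6p + 5
  p - 1 = -6p + 5  ⇒  7p = 6  ⇒  p = 6/7.
Set Player I's expected payoff from Heads equal to that from Tails:
  Player I's payoff to Heads: q·(-4) + (1−q)·5 = -9q + 5
  Player I's payoff to Tails: q·(-2) + (1−q)·(-4) = 2q - 4
  -9q + 5 = 2q - 4  ⇒  -11q = -9  ⇒  q = 9/11.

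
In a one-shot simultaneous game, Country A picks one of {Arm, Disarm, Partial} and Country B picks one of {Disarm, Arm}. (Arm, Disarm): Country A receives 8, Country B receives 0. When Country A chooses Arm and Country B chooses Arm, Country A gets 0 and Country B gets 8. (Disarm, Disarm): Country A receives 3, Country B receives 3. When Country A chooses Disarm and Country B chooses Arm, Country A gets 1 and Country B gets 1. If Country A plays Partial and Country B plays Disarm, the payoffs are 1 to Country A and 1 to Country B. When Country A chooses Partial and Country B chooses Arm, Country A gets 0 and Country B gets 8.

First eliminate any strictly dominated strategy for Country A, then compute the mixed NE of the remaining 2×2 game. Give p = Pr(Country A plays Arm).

Country A's strategy Partial is strictly dominated by Disarm: 3 > 1 and 1 > 0. Eliminate Partial.
Set Country B's expected payoff from Disarm equal to that from Arm:
  Country B's expected payoff from Disarm: p·0 + (1−p)·3 = -3p + 3
  Country B's expected payoff from Arm: p·8 + (1−p)·1 = 7p + 1
  -3p + 3 = 7p + 1  ⇒  -10p = -2  ⇒  p = 1/5.

p = 1/5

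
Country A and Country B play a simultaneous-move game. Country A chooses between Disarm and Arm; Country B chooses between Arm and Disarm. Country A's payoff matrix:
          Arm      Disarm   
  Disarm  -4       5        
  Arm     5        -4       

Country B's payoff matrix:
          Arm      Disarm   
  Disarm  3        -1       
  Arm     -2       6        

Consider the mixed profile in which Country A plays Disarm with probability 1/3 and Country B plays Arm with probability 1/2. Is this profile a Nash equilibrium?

No

Given Country A's mix p = 1/3, Country B's payoff from Arm is -1/3 but from Disarm is 11/3. Country B strictly prefers Disarm, so Country B would not mix.
So the proposed profile is not a Nash equilibrium.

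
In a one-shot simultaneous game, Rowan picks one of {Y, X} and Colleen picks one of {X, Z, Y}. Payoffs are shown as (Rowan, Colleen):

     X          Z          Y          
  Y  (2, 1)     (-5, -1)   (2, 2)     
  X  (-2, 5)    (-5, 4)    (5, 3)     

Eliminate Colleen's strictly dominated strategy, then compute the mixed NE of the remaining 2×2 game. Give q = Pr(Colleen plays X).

Colleen's strategy Z is strictly dominated by X: 1 > -1 and 5 > 4. Eliminate Z.
For Rowan to be willing to mix, Rowan must be indifferent between Y and X, which pins down Colleen's mix.
  Rowan's payoff from Y: q·2 + (1−q)·2 = 2
  Rowan's payoff from X: q·(-2) + (1−q)·5 = -7q + 5
  2 = -7q + 5  ⇒  7q = 3  ⇒  q = 3/7.

q = 3/7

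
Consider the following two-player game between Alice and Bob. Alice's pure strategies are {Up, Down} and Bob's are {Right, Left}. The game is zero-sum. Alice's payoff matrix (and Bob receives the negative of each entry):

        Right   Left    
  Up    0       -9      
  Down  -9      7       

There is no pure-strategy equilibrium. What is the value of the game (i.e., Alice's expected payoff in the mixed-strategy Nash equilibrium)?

v = -81/25

Bob's mix must leave Alice indifferent between Up and Down.
  Alice's payoff to Up: q·0 + (1−q)·(-9) = 9q - 9
  Alice's payoff to Down: q·(-9) + (1−q)·7 = -16q + 7
  9q - 9 = -16q + 7  ⇒  25q = 16  ⇒  q = 16/25.
The value is Alice's expected payoff against this mix (using Up): (16/25)·0 + (9/25)·(-9) = -81/25.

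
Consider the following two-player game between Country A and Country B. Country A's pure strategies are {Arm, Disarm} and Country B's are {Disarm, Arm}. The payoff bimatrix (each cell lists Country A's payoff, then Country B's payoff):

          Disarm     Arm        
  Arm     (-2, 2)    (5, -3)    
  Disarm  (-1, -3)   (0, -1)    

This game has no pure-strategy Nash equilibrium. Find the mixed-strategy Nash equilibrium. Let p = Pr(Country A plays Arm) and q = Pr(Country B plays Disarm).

For Country B to be willing to mix, Country B must be indifferent between Disarm and Arm, which pins down Country A's mix.
  Country B's payoff from Disarm: p·2 + (1−p)·(-3) = 5p - 3
  Country B's payoff from Arm: p·(-3) + (1−p)·(-1) = -2p - 1
  5p - 3 = -2p - 1  ⇒  7p = 2  ⇒  p = 2/7.
Country B's mix must leave Country A indifferent between Arm and Disarm.
  Country A's expected payoff from Arm: q·(-2) + (1−q)·5 = -7q + 5
  Country A's expected payoff from Disarm: q·(-1) + (1−q)·0 = -q
  -7q + 5 = -q  ⇒  -6q = -5  ⇒  q = 5/6.

p = 2/7, q = 5/6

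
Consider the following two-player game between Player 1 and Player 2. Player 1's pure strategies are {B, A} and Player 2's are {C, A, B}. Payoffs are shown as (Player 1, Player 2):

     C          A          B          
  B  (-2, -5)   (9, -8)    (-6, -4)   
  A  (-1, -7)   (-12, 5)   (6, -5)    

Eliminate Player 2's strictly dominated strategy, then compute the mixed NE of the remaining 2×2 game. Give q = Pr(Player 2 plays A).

Player 2's strategy C is strictly dominated by B: -4 > -5 and -5 > -7. Eliminate C.
Player 2's mix must leave Player 1 indifferent between B and A.
  Player 1's payoff to B: q·9 + (1−q)·(-6) = 15q - 6
  Player 1's payoff to A: q·(-12) + (1−q)·6 = -18q + 6
  15q - 6 = -18q + 6  ⇒  33q = 12  ⇒  q = 4/11.

q = 4/11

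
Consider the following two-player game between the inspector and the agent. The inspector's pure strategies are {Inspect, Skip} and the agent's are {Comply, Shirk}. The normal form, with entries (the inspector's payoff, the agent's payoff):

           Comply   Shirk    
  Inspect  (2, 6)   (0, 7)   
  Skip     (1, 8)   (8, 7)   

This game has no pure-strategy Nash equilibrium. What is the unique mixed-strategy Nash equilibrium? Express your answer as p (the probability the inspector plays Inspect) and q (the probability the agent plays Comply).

p = 1/2, q = 8/9

In a mixed equilibrium the agent is indifferent between Comply and Shirk; this condition fixes p.
  the agent's payoff to Comply: p·6 + (1−p)·8 = -2p + 8
  the agent's payoff to Shirk: p·7 + (1−p)·7 = 7
  -2p + 8 = 7  ⇒  -2p = -1  ⇒  p = 1/2.
For the inspector to be willing to mix, the inspector must be indifferent between Inspect and Skip, which pins down the agent's mix.
  the inspector's payoff from Inspect: q·2 + (1−q)·0 = 2q
  the inspector's payoff from Skip: q·1 + (1−q)·8 = -7q + 8
  2q = -7q + 8  ⇒  9q = 8  ⇒  q = 8/9.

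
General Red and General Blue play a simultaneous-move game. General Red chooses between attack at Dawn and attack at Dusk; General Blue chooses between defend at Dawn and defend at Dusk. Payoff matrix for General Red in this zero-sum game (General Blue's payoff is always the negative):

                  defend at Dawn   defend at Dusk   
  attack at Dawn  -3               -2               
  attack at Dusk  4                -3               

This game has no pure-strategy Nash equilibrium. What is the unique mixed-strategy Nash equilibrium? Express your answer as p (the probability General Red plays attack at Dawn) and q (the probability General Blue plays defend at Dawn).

p = 7/8, q = 1/8

In a mixed equilibrium General Blue is indifferent between defend at Dawn and defend at Dusk; this condition fixes p.
  General Blue's expected payoff from defend at Dawn: p·3 + (1−p)·(-4) = 7p - 4
  General Blue's expected payoff from defend at Dusk: p·2 + (1−p)·3 = -p + 3
  7p - 4 = -p + 3  ⇒  8p = 7  ⇒  p = 7/8.
In a mixed equilibrium General Red is indifferent between attack at Dawn and attack at Dusk; this condition fixes q.
  General Red's expected payoff from attack at Dawn: q·(-3) + (1−q)·(-2) = -q - 2
  General Red's expected payoff from attack at Dusk: q·4 + (1−q)·(-3) = 7q - 3
  -q - 2 = 7q - 3  ⇒  -8q = -1  ⇒  q = 1/8.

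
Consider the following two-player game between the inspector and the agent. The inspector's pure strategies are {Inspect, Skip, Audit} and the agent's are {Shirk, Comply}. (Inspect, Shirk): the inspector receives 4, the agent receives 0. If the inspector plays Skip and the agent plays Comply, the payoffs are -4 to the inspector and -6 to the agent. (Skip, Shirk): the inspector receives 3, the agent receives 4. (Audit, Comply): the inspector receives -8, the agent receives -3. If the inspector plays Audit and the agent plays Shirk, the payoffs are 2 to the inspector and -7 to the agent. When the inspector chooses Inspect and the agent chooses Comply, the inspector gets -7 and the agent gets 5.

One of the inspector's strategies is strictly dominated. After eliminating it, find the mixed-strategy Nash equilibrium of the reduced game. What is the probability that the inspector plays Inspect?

p = 2/3

The inspector's strategy Audit is strictly dominated by Inspect: 4 > 2 and -7 > -8. Eliminate Audit.
Set the agent's expected payoff from Shirk equal to that from Comply:
  the agent's expected payoff from Shirk: p·0 + (1−p)·4 = -4p + 4
  the agent's expected payoff from Comply: p·5 + (1−p)·(-6) = 11p - 6
  -4p + 4 = 11p - 6  ⇒  -15p = -10  ⇒  p = 2/3.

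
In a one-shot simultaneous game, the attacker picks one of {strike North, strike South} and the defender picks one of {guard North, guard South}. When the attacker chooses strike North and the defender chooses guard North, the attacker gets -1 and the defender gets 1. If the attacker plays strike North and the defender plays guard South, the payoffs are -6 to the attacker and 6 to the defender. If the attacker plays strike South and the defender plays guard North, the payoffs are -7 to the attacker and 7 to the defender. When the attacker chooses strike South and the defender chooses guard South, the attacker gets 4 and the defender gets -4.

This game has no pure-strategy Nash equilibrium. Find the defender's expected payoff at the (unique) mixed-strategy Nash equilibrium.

The attacker's mix must leave the defender indifferent between guard North and guard South.
  the defender's payoff from guard North: p·1 + (1−p)·7 = -6p + 7
  the defender's payoff from guard South: p·6 + (1−p)·(-4) = 10p - 4
  -6p + 7 = 10p - 4  ⇒  -16p = -11  ⇒  p = 11/16.
At equilibrium the defender is indifferent across columns, so the defender's payoff equals the payoff from guard North: (11/16)·1 + (5/16)·7 = 23/8.

23/8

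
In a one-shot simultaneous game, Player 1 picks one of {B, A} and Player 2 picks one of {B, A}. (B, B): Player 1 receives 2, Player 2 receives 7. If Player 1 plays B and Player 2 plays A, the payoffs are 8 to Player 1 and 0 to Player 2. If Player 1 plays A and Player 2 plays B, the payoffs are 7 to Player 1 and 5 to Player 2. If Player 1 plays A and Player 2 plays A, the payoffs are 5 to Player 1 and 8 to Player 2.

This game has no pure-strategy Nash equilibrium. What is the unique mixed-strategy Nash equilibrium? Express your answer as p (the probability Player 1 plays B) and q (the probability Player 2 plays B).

Player 1's mix must leave Player 2 indifferent between B and A.
  Player 2's payoff from B: p·7 + (1−p)·5 = 2p + 5
  Player 2's payoff from A: p·0 + (1−p)·8 = -8p + 8
  2p + 5 = -8p + 8  ⇒  10p = 3  ⇒  p = 3/10.
Set Player 1's expected payoff from B equal to that from A:
  Player 1's payoff from B: q·2 + (1−q)·8 = -6q + 8
  Player 1's payoff from A: q·7 + (1−q)·5 = 2q + 5
  -6q + 8 = 2q + 5  ⇒  -8q = -3  ⇒  q = 3/8.

p = 3/10, q = 3/8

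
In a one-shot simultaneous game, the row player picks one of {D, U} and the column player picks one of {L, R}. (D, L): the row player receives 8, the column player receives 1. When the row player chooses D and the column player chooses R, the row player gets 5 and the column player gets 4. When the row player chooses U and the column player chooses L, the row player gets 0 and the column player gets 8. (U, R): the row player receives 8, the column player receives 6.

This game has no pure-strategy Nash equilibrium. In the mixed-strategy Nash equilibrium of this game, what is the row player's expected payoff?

64/11

For the row player to be willing to mix, the row player must be indifferent between D and U, which pins down the column player's mix.
  the row player's payoff from D: q·8 + (1−q)·5 = 3q + 5
  the row player's payoff from U: q·0 + (1−q)·8 = -8q + 8
  3q + 5 = -8q + 8  ⇒  11q = 3  ⇒  q = 3/11.
At equilibrium the row player is indifferent across rows, so the row player's payoff equals the payoff from D: (3/11)·8 + (8/11)·5 = 64/11.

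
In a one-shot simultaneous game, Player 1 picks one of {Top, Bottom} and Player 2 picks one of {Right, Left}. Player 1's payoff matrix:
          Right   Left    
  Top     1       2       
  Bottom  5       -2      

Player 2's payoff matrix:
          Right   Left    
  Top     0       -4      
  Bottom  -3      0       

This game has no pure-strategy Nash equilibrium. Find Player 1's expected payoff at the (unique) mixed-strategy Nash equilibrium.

In a mixed equilibrium Player 1 is indifferent between Top and Bottom; this condition fixes q.
  Player 1's payoff from Top: q·1 + (1−q)·2 = -q + 2
  Player 1's payoff from Bottom: q·5 + (1−q)·(-2) = 7q - 2
  -q + 2 = 7q - 2  ⇒  -8q = -4  ⇒  q = 1/2.
At equilibrium Player 1 is indifferent across rows, so Player 1's payoff equals the payoff from Top: (1/2)·1 + (1/2)·2 = 3/2.

3/2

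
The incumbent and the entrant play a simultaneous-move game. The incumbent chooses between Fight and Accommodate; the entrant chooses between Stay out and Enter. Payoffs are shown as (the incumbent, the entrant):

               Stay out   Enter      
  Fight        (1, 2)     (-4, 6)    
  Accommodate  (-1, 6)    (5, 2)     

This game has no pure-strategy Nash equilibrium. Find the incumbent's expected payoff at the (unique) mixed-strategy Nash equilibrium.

The incumbent's indifference between Fight and Accommodate determines the entrant's mixing probability q:
  the incumbent's payoff from Fight: q·1 + (1−q)·(-4) = 5q - 4
  the incumbent's payoff from Accommodate: q·(-1) + (1−q)·5 = -6q + 5
  5q - 4 = -6q + 5  ⇒  11q = 9  ⇒  q = 9/11.
At equilibrium the incumbent is indifferent across rows, so the incumbent's payoff equals the payoff from Fight: (9/11)·1 + (2/11)·(-4) = 1/11.

1/11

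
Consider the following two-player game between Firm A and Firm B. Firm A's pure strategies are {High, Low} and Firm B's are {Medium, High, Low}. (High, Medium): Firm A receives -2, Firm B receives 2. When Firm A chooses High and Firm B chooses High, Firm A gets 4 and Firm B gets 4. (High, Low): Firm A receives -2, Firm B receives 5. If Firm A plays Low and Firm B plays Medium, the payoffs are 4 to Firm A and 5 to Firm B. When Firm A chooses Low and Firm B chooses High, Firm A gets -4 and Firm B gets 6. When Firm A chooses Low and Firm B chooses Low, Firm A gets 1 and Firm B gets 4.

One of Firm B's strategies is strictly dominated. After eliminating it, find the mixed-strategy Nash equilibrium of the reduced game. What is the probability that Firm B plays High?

Firm B's strategy Medium is strictly dominated by High: 4 > 2 and 6 > 5. Eliminate Medium.
In a mixed equilibrium Firm A is indifferent between High and Low; this condition fixes q.
  Firm A's payoff from High: q·4 + (1−q)·(-2) = 6q - 2
  Firm A's payoff from Low: q·(-4) + (1−q)·1 = -5q + 1
  6q - 2 = -5q + 1  ⇒  11q = 3  ⇒  q = 3/11.

q = 3/11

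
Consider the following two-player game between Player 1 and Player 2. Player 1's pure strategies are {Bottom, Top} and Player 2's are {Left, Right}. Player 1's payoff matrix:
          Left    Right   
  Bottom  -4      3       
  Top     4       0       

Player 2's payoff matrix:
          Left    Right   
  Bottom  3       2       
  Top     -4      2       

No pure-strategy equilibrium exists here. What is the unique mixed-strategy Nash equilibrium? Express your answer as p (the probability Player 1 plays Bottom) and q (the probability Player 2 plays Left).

Player 2's indifference between Left and Right determines Player 1's mixing probability p:
  Player 2's expected payoff from Left: p·3 + (1−p)·(-4) = 7p - 4
  Player 2's expected payoff from Right: p·2 + (1−p)·2 = 2
  7p - 4 = 2  ⇒  7p = 6  ⇒  p = 6/7.
Set Player 1's expected payoff from Bottom equal to that from Top:
  Player 1's payoff to Bottom: q·(-4) + (1−q)·3 = -7q + 3
  Player 1's payoff to Top: q·4 + (1−q)·0 = 4q
  -7q + 3 = 4q  ⇒  -11q = -3  ⇒  q = 3/11.

p = 6/7, q = 3/11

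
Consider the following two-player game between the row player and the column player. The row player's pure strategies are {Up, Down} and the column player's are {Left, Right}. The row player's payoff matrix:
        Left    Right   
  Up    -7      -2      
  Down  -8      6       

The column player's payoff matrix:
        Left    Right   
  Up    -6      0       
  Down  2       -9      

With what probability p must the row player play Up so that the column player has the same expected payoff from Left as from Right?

p = 11/17

Set the column player's expected payoff from Left equal to that from Right:
  the column player's expected payoff from Left: p·(-6) + (1−p)·2 = -8p + 2
  the column player's expected payoff from Right: p·0 + (1−p)·(-9) = 9p - 9
  -8p + 2 = 9p - 9  ⇒  -17p = -11  ⇒  p = 11/17.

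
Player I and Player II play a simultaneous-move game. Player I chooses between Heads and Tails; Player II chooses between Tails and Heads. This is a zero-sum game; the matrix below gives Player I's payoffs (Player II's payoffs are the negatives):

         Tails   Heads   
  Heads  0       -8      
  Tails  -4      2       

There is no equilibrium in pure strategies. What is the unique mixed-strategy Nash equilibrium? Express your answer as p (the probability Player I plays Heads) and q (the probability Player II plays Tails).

Player II's indifference between Tails and Heads determines Player I's mixing probability p:
  Player II's payoff to Tails: p·0 + (1−p)·4 = -4p + 4
  Player II's payoff to Heads: p·8 + (1−p)·(-2) = 10p - 2
  -4p + 4 = 10p - 2  ⇒  -14p = -6  ⇒  p = 3/7.
Player I's indifference between Heads and Tails determines Player II's mixing probability q:
  Player I's expected payoff from Heads: q·0 + (1−q)·(-8) = 8q - 8
  Player I's expected payoff from Tails: q·(-4) + (1−q)·2 = -6q + 2
  8q - 8 = -6q + 2  ⇒  14q = 10  ⇒  q = 5/7.

p = 3/7, q = 5/7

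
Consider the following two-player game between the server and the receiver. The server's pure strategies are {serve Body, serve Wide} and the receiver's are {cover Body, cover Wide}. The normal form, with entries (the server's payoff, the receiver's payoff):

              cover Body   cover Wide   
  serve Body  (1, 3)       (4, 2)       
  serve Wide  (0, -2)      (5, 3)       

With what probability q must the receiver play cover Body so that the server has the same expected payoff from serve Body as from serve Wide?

The receiver's mix must leave the server indifferent between serve Body and serve Wide.
  the server's payoff to serve Body: q·1 + (1−q)·4 = -3q + 4
  the server's payoff to serve Wide: q·0 + (1−q)·5 = -5q + 5
  -3q + 4 = -5q + 5  ⇒  2q = 1  ⇒  q = 1/2.

q = 1/2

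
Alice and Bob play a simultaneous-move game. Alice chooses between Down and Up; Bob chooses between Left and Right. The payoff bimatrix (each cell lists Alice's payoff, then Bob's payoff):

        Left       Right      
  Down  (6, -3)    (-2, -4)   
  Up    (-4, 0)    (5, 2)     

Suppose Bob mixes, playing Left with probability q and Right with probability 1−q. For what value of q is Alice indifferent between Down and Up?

In a mixed equilibrium Alice is indifferent between Down and Up; this condition fixes q.
  Alice's payoff to Down: q·6 + (1−q)·(-2) = 8q - 2
  Alice's payoff to Up: q·(-4) + (1−q)·5 = -9q + 5
  8q - 2 = -9q + 5  ⇒  17q = 7  ⇒  q = 7/17.

q = 7/17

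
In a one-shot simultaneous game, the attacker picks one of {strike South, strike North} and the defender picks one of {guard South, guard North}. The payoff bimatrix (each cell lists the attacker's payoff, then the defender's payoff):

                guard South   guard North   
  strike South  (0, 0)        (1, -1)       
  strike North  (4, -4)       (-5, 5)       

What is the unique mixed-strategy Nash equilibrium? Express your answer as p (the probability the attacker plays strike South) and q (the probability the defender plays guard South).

p = 9/10, q = 3/5

In a mixed equilibrium the defender is indifferent between guard South and guard North; this condition fixes p.
  the defender's expected payoff from guard South: p·0 + (1−p)·(-4) = 4p - 4
  the defender's expected payoff from guard North: p·(-1) + (1−p)·5 = -6p + 5
  4p - 4 = -6p + 5  ⇒  10p = 9  ⇒  p = 9/10.
For the attacker to be willing to mix, the attacker must be indifferent between strike South and strike North, which pins down the defender's mix.
  the attacker's payoff to strike South: q·0 + (1−q)·1 = -q + 1
  the attacker's payoff to strike North: q·4 + (1−q)·(-5) = 9q - 5
  -q + 1 = 9q - 5  ⇒  -10q = -6  ⇒  q = 3/5.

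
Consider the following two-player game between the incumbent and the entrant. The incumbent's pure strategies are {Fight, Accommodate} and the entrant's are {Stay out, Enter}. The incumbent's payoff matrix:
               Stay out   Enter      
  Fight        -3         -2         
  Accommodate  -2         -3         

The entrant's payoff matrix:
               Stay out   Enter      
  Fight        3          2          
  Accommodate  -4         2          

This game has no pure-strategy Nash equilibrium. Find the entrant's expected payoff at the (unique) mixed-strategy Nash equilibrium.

Set the entrant's expected payoff from Stay out equal to that from Enter:
  the entrant's expected payoff from Stay out: p·3 + (1−p)·(-4) = 7p - 4
  the entrant's expected payoff from Enter: p·2 + (1−p)·2 = 2
  7p - 4 = 2  ⇒  7p = 6  ⇒  p = 6/7.
At equilibrium the entrant is indifferent across columns, so the entrant's payoff equals the payoff from Stay out: (6/7)·3 + (1/7)·(-4) = 2.

2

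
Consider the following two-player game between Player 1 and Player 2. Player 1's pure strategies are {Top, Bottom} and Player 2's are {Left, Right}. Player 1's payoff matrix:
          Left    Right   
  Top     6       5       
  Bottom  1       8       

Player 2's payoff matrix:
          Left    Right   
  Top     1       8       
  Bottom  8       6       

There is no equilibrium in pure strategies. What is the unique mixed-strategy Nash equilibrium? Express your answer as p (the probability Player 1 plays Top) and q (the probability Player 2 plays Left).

Player 1's mix must leave Player 2 indifferent between Left and Right.
  Player 2's payoff to Left: p·1 + (1−p)·8 = -7p + 8
  Player 2's payoff to Right: p·8 + (1−p)·6 = 2p + 6
  -7p + 8 = 2p + 6  ⇒  -9p = -2  ⇒  p = 2/9.
Player 2's mix must leave Player 1 indifferent between Top and Bottom.
  Player 1's payoff from Top: q·6 + (1−q)·5 = q + 5
  Player 1's payoff from Bottom: q·1 + (1−q)·8 = -7q + 8
  q + 5 = -7q + 8  ⇒  8q = 3  ⇒  q = 3/8.

p = 2/9, q = 3/8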